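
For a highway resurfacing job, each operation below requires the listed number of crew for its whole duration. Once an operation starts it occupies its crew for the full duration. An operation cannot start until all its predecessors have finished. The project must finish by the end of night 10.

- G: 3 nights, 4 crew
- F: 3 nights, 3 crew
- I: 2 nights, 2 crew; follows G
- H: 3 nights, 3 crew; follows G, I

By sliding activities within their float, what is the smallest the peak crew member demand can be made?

Early-start (G@1, F@1, I@4, H@6) gives peak 7: n1:7  n2:7  n3:7  n4:2  n5:2  n6:3  n7:3  n8:3  n9:0  n10:0.
Shift F→4, H→7.
Schedule G@1, F@4, I@4, H@7: n1:4  n2:4  n3:4  n4:5  n5:5  n6:3  n7:3  n8:3  n9:3  n10:0 — peak 5.

5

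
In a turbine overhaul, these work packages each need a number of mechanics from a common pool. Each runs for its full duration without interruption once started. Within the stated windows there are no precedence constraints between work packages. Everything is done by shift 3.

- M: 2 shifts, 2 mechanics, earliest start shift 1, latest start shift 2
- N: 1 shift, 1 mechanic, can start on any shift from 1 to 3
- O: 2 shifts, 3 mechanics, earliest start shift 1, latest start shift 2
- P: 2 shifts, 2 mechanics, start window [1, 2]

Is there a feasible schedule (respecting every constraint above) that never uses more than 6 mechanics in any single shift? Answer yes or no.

no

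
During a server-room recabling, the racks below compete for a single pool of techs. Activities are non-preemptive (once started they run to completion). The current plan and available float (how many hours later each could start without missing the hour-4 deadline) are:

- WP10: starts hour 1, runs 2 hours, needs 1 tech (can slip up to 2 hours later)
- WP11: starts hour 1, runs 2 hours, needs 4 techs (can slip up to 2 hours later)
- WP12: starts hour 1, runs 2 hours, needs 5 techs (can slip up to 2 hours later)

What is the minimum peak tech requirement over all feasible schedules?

5

Early-start (WP10@1, WP11@1, WP12@1) gives peak 10: h1:10  h2:10  h3:0  h4:0.
Shift WP12→3.
Schedule WP10@1, WP11@1, WP12@3: h1:5  h2:5  h3:5  h4:5 — peak 5.
Total tech-hours = 20 over 4 hours ⇒ peak ≥ ⌈20/4⌉ = 5, so 5 is optimal.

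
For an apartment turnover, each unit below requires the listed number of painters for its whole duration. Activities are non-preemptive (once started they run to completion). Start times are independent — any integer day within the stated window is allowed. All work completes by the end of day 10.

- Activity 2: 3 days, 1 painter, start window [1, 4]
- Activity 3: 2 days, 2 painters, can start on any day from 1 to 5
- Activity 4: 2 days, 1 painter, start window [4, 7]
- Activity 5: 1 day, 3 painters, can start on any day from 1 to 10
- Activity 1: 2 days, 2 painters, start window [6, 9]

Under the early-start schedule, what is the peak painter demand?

Early-start schedule: Activity 2@1, Activity 3@1, Activity 4@4, Activity 5@1, Activity 1@6.
Load per day: day 1: 6, day 2: 3, day 3: 1, day 4: 1, day 5: 1, day 6: 2, day 7: 2, day 8: 0, day 9: 0, day 10: 0.
Peak is 6.

6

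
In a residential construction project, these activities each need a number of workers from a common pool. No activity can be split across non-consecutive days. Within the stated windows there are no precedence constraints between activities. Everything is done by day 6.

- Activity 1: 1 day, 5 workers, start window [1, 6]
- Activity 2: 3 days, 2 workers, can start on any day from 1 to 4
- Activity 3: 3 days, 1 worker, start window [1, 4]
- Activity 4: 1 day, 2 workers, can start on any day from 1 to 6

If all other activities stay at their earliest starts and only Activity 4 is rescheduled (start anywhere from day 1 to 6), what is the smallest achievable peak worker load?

Activity 4@1: d1:10  d2:3  d3:3  d4:0  d5:0  d6:0 → peak 10
Activity 4@2: d1:8  d2:5  d3:3  d4:0  d5:0  d6:0 → peak 8
Activity 4@3: d1:8  d2:3  d3:5  d4:0  d5:0  d6:0 → peak 8
Activity 4@4: d1:8  d2:3  d3:3  d4:2  d5:0  d6:0 → peak 8
Activity 4@5: d1:8  d2:3  d3:3  d4:0  d5:2  d6:0 → peak 8
Activity 4@6: d1:8  d2:3  d3:3  d4:0  d5:0  d6:2 → peak 8
Best is Activity 4@2, peak 8.

8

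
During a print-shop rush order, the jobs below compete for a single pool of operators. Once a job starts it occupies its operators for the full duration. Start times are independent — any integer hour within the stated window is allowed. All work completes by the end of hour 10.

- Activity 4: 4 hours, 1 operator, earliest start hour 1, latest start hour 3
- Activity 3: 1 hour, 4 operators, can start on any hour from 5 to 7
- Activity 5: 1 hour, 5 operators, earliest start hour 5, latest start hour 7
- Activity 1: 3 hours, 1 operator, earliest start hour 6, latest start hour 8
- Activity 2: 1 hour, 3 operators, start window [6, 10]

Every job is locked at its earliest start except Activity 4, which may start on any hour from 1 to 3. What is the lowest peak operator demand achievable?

9

Activity 4@1: h1:1  h2:1  h3:1  h4:1  h5:9  h6:4  h7:1  h8:1  h9:0  h10:0 → peak 9
Activity 4@2: h1:0  h2:1  h3:1  h4:1  h5:10  h6:4  h7:1  h8:1  h9:0  h10:0 → peak 10
Activity 4@3: h1:0  h2:0  h3:1  h4:1  h5:10  h6:5  h7:1  h8:1  h9:0  h10:0 → peak 10
Best is Activity 4@1, peak 9.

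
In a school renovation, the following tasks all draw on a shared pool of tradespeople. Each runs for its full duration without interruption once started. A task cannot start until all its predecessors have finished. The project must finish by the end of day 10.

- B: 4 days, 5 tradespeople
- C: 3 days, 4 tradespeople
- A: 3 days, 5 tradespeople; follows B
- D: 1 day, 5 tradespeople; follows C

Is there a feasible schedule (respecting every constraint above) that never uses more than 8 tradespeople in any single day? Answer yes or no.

The minimum achievable peak is 9; 8 < 9, so no feasible schedule stays within the cap.

no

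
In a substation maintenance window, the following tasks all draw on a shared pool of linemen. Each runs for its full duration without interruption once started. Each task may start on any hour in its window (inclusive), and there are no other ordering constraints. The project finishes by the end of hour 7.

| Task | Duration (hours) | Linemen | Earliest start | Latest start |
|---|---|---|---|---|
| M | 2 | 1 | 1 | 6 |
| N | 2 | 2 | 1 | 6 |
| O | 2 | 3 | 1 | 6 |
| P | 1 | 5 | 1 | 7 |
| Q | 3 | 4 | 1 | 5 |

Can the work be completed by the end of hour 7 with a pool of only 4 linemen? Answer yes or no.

Total lineman-hours = 29; over 7 hours the average is 29/7 > 4, so some hour must exceed 4.

no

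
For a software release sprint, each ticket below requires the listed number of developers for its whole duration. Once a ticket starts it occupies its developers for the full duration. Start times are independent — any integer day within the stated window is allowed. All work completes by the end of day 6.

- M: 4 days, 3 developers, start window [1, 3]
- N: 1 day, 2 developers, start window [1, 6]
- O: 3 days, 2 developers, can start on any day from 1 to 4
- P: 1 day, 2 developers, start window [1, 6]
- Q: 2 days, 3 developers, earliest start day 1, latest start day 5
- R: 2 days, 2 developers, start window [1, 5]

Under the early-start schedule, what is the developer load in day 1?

14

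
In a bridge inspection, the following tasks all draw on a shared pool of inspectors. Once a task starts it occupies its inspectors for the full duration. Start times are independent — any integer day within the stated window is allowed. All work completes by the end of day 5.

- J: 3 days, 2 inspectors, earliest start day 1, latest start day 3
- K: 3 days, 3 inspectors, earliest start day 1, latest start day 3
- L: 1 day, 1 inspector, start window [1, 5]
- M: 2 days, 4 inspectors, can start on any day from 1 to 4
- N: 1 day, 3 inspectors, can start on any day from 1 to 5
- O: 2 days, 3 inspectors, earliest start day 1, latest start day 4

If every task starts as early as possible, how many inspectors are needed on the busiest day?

16

Early-start schedule: J@1, K@1, L@1, M@1, N@1, O@1.
Load per day: day 1: 16, day 2: 12, day 3: 5, day 4: 0, day 5: 0.
Peak is 16.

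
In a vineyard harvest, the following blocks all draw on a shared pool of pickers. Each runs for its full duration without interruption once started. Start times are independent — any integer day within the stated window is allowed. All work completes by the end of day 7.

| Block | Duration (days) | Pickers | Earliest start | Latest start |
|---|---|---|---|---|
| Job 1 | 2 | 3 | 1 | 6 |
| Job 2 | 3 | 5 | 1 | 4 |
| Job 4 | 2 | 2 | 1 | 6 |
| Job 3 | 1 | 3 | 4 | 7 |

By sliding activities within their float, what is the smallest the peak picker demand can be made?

Early-start (Job 1@1, Job 2@1, Job 4@1, Job 3@4) gives peak 10: d1:10  d2:10  d3:5  d4:3  d5:0  d6:0  d7:0.
Shift Job 2→3, Job 3→6.
Schedule Job 1@1, Job 2@3, Job 4@1, Job 3@6: d1:5  d2:5  d3:5  d4:5  d5:5  d6:3  d7:0 — peak 5.

5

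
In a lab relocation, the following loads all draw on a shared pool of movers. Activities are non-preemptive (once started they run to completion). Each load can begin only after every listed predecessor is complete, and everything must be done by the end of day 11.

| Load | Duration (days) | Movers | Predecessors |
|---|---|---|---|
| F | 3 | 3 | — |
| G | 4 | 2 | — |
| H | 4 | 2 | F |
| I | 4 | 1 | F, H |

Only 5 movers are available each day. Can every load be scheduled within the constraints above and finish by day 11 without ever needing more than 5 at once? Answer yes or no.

yes

Schedule F@1, G@8, H@4, I@8: d1:3  d2:3  d3:3  d4:2  d5:2  d6:2  d7:2  d8:3  d9:3  d10:3  d11:3 — peak 3 ≤ 5.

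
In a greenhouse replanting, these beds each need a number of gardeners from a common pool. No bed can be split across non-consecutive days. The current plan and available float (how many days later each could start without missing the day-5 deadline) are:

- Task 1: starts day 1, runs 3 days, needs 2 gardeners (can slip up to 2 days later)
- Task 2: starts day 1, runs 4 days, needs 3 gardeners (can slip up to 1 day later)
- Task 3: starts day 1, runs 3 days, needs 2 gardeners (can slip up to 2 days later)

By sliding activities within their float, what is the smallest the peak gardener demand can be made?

Schedule Task 1@1, Task 2@1, Task 3@1: d1:7  d2:7  d3:7  d4:3  d5:0 — peak 7.
No arrangement of the 18 feasible schedules does better.

7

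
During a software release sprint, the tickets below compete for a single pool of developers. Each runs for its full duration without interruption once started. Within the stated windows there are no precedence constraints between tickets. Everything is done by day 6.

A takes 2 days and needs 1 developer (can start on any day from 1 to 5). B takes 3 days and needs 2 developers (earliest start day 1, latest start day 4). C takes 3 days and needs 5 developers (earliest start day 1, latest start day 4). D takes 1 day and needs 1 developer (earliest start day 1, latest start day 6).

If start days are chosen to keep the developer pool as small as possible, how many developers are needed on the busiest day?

Early-start (A@1, B@1, C@1, D@1) gives peak 9: d1:9  d2:8  d3:7  d4:0  d5:0  d6:0.
Shift C→4.
Schedule A@1, B@1, C@4, D@1: d1:4  d2:3  d3:2  d4:5  d5:5  d6:5 — peak 5.

5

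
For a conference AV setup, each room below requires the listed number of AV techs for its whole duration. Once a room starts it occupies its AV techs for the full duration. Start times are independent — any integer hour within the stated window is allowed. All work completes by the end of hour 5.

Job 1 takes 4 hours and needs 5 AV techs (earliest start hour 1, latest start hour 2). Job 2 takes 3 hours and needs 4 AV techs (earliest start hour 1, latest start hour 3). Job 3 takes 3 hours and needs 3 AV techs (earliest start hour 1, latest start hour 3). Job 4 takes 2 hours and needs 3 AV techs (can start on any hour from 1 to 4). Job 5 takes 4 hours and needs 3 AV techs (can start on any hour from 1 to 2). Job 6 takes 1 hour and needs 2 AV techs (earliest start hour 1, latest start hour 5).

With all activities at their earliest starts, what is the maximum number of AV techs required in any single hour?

20

Early-start schedule: Job 1@1, Job 2@1, Job 3@1, Job 4@1, Job 5@1, Job 6@1.
Load per hour: hour 1: 20, hour 2: 18, hour 3: 15, hour 4: 8, hour 5: 0.
Peak is 20.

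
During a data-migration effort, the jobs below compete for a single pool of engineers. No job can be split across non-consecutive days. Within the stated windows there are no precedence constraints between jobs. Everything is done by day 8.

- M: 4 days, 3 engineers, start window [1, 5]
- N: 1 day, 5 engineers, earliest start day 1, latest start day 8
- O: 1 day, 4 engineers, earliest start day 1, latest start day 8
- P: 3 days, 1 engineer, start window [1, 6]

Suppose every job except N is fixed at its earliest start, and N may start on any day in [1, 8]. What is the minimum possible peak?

N@1: d1:13  d2:4  d3:4  d4:3  d5:0  d6:0  d7:0  d8:0 → peak 13
N@2: d1:8  d2:9  d3:4  d4:3  d5:0  d6:0  d7:0  d8:0 → peak 9
N@3: d1:8  d2:4  d3:9  d4:3  d5:0  d6:0  d7:0  d8:0 → peak 9
N@4: d1:8  d2:4  d3:4  d4:8  d5:0  d6:0  d7:0  d8:0 → peak 8
N@5: d1:8  d2:4  d3:4  d4:3  d5:5  d6:0  d7:0  d8:0 → peak 8
N@6: d1:8  d2:4  d3:4  d4:3  d5:0  d6:5  d7:0  d8:0 → peak 8
N@7: d1:8  d2:4  d3:4  d4:3  d5:0  d6:0  d7:5  d8:0 → peak 8
N@8: d1:8  d2:4  d3:4  d4:3  d5:0  d6:0  d7:0  d8:5 → peak 8
Best is N@4, peak 8.

8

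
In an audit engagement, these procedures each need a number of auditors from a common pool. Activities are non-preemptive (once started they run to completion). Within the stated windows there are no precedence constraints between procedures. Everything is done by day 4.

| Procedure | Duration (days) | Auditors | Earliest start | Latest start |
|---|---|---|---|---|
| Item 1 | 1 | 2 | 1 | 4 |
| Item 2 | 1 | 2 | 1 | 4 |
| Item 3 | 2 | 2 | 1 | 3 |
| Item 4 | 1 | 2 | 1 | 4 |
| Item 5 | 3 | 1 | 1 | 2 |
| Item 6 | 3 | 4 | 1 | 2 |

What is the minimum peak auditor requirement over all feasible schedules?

7

Early-start (Item 1@1, Item 2@1, Item 3@1, Item 4@1, Item 5@1, Item 6@1) gives peak 13: d1:13  d2:7  d3:5  d4:0.
Shift Item 4→3, Item 6→2.
Schedule Item 1@1, Item 2@1, Item 3@1, Item 4@3, Item 5@1, Item 6@2: d1:7  d2:7  d3:7  d4:4 — peak 7.
Total auditor-days = 25 over 4 days ⇒ peak ≥ ⌈25/4⌉ = 7, so 7 is optimal.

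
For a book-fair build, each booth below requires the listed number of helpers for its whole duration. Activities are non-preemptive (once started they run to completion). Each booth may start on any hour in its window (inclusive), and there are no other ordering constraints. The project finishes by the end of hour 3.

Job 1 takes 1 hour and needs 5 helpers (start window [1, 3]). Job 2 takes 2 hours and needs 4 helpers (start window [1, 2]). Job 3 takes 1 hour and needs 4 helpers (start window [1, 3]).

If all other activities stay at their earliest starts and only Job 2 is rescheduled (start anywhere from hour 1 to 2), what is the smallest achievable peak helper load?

9

Job 2@1: h1:13  h2:4  h3:0 → peak 13
Job 2@2: h1:9  h2:4  h3:4 → peak 9
Best is Job 2@2, peak 9.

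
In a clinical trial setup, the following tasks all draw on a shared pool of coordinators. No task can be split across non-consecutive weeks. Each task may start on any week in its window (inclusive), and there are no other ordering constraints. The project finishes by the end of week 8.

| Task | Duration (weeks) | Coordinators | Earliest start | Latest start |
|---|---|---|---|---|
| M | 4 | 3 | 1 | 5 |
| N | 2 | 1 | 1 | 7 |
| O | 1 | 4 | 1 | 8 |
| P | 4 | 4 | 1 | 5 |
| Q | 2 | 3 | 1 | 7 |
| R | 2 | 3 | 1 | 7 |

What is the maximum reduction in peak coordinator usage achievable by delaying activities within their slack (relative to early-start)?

Early-start peak: w1:18  w2:14  w3:7  w4:7  w5:0  w6:0  w7:0  w8:0 ⇒ 18.
Leveled (M@1, N@1, O@3, P@4, Q@1, R@5): w1:7  w2:7  w3:7  w4:7  w5:7  w6:7  w7:4  w8:0 ⇒ 7.
Reduction 18 − 7 = 11.

11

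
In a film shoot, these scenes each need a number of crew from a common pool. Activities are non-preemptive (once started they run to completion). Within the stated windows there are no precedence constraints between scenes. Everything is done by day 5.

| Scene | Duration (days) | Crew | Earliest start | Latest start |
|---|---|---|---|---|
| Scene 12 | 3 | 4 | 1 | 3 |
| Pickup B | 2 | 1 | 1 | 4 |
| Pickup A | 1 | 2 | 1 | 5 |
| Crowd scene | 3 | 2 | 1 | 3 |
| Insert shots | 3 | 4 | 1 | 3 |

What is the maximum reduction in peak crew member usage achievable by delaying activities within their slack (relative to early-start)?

3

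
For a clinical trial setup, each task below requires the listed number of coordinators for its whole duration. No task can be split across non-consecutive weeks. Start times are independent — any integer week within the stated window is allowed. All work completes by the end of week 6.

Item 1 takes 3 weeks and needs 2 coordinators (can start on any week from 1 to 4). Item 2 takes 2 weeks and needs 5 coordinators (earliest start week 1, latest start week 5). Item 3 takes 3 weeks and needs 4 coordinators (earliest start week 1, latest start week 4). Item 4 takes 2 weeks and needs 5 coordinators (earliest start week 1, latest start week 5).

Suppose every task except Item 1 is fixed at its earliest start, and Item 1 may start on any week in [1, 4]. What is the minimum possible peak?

Item 1@1: w1:16  w2:16  w3:6  w4:0  w5:0  w6:0 → peak 16
Item 1@2: w1:14  w2:16  w3:6  w4:2  w5:0  w6:0 → peak 16
Item 1@3: w1:14  w2:14  w3:6  w4:2  w5:2  w6:0 → peak 14
Item 1@4: w1:14  w2:14  w3:4  w4:2  w5:2  w6:2 → peak 14
Best is Item 1@3, peak 14.

14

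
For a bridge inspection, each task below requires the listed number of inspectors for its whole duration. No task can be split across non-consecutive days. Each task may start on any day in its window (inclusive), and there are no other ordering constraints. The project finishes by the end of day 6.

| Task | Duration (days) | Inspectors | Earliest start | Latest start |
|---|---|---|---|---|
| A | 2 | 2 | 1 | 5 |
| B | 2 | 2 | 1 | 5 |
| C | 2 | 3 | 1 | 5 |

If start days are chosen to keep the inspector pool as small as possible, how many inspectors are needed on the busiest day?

3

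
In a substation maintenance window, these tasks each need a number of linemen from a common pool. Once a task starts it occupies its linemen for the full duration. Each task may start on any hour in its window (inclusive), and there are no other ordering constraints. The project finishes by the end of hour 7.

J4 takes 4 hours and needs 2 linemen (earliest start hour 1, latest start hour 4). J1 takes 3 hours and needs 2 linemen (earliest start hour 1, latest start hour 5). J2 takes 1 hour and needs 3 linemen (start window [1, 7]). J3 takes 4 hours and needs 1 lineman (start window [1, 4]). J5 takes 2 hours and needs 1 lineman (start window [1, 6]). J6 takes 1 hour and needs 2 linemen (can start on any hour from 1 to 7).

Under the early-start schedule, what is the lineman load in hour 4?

3

At early start, hour 4 has: J4, J3.
Demand: 2 + 1 = 3.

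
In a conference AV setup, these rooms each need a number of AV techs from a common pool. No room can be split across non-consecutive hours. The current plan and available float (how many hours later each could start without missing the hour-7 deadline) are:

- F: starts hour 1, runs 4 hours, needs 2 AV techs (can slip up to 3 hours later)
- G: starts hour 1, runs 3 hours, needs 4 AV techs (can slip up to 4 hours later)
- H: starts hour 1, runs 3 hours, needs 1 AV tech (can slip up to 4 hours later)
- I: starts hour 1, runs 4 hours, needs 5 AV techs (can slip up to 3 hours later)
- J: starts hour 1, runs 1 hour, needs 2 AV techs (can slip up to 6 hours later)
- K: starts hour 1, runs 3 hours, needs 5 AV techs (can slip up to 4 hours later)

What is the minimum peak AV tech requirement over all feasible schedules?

9

Early-start (F@1, G@1, H@1, I@1, J@1, K@1) gives peak 19: h1:19  h2:17  h3:17  h4:7  h5:0  h6:0  h7:0.
Shift G→5, J→4, K→5.
Schedule F@1, G@5, H@1, I@1, J@4, K@5: h1:8  h2:8  h3:8  h4:9  h5:9  h6:9  h7:9 — peak 9.
Total AV tech-hours = 60 over 7 hours ⇒ peak ≥ ⌈60/7⌉ = 9, so 9 is optimal.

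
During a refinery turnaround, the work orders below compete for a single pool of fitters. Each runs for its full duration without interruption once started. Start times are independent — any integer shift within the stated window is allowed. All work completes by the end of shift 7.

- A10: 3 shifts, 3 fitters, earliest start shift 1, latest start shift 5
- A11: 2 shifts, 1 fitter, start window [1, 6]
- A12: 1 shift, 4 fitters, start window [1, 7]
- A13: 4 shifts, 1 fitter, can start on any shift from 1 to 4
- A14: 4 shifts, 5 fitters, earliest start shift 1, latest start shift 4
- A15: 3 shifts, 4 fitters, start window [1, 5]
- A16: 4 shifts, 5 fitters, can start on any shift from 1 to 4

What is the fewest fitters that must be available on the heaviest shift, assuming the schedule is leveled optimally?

Early-start (A10@1, A11@1, A12@1, A13@1, A14@1, A15@1, A16@1) gives peak 23: s1:23  s2:19  s3:18  s4:11  s5:0  s6:0  s7:0.
Shift A12→3, A13→4, A14→4, A16→4.
Schedule A10@1, A11@1, A12@3, A13@4, A14@4, A15@1, A16@4: s1:8  s2:8  s3:11  s4:11  s5:11  s6:11  s7:11 — peak 11.
Total fitter-shifts = 71 over 7 shifts ⇒ peak ≥ ⌈71/7⌉ = 11, so 11 is optimal.

11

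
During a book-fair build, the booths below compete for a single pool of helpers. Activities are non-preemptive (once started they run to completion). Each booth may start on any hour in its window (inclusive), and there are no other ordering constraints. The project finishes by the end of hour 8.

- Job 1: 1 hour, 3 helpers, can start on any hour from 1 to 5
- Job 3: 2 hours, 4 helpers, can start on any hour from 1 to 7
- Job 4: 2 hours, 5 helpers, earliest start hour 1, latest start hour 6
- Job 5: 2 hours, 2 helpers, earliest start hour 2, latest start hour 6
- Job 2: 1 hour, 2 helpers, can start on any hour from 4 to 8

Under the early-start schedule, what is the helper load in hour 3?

At early start, hour 3 has: Job 5.
Demand: 2 = 2.

2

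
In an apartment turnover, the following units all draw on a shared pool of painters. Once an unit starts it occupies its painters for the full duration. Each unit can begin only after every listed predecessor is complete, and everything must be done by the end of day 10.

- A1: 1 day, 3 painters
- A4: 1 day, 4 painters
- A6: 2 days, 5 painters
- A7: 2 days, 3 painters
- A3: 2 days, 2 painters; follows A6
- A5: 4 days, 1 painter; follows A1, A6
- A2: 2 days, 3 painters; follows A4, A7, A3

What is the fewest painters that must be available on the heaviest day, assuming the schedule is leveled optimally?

5

Early-start (A1@1, A4@1, A6@1, A7@1, A3@3, A5@3, A2@5) gives peak 15: d1:15  d2:8  d3:3  d4:3  d5:4  d6:4  d7:0  d8:0  d9:0  d10:0.
Shift A4→2, A6→3, A7→5, A3→5, A5→7, A2→7.
Schedule A1@1, A4@2, A6@3, A7@5, A3@5, A5@7, A2@7: d1:3  d2:4  d3:5  d4:5  d5:5  d6:5  d7:4  d8:4  d9:1  d10:1 — peak 5.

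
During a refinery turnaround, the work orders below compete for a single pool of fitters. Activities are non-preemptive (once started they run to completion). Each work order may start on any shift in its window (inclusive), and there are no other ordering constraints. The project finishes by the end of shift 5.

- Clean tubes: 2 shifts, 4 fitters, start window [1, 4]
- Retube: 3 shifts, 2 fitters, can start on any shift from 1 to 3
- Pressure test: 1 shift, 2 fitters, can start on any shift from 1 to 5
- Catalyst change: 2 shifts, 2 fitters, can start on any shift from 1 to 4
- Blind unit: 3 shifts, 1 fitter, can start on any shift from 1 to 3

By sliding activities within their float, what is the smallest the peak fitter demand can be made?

Early-start (Clean tubes@1, Retube@1, Pressure test@1, Catalyst change@1, Blind unit@1) gives peak 11: s1:11  s2:9  s3:3  s4:0  s5:0.
Shift Retube→3, Pressure test→3, Catalyst change→4.
Schedule Clean tubes@1, Retube@3, Pressure test@3, Catalyst change@4, Blind unit@1: s1:5  s2:5  s3:5  s4:4  s5:4 — peak 5.
Total fitter-shifts = 23 over 5 shifts ⇒ peak ≥ ⌈23/5⌉ = 5, so 5 is optimal.

5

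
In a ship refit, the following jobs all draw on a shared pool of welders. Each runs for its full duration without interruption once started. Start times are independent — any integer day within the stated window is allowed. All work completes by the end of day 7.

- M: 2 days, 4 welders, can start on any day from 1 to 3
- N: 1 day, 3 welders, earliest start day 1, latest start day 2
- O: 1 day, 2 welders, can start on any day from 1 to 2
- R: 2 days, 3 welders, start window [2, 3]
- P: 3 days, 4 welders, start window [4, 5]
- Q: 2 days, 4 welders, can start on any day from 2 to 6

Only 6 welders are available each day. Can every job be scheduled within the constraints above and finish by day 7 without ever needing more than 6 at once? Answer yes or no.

The minimum achievable peak is 7; 6 < 7, so no feasible schedule stays within the cap.

no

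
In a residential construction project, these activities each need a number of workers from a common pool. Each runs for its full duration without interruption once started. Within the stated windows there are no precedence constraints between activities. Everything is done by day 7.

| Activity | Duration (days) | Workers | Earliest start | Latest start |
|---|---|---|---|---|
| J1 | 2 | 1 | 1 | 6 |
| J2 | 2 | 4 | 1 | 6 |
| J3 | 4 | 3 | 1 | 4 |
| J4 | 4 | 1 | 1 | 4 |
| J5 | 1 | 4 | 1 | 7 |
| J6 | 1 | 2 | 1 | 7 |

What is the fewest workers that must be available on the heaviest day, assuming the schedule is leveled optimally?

5

Early-start (J1@1, J2@1, J3@1, J4@1, J5@1, J6@1) gives peak 15: d1:15  d2:9  d3:4  d4:4  d5:0  d6:0  d7:0.
Shift J3→3, J4→4, J5→7, J6→3.
Schedule J1@1, J2@1, J3@3, J4@4, J5@7, J6@3: d1:5  d2:5  d3:5  d4:4  d5:4  d6:4  d7:5 — peak 5.
Total worker-days = 32 over 7 days ⇒ peak ≥ ⌈32/7⌉ = 5, so 5 is optimal.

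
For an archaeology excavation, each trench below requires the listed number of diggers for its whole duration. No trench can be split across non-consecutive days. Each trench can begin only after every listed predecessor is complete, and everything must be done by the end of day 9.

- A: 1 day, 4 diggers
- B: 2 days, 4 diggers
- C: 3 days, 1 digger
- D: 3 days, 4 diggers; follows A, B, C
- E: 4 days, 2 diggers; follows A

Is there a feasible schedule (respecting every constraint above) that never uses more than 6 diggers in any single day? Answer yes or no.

yes

Schedule A@1, B@2, C@1, D@4, E@4: d1:5  d2:5  d3:5  d4:6  d5:6  d6:6  d7:2  d8:0  d9:0 — peak 6 ≤ 6.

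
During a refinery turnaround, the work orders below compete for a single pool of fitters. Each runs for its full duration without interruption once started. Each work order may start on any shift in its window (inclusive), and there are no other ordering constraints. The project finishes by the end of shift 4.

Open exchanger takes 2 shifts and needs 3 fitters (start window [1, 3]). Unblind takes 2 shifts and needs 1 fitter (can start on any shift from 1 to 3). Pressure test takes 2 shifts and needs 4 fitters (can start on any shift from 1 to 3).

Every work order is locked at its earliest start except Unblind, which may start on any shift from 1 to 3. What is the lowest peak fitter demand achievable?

Unblind@1: s1:8  s2:8  s3:0  s4:0 → peak 8
Unblind@2: s1:7  s2:8  s3:1  s4:0 → peak 8
Unblind@3: s1:7  s2:7  s3:1  s4:1 → peak 7
Best is Unblind@3, peak 7.

7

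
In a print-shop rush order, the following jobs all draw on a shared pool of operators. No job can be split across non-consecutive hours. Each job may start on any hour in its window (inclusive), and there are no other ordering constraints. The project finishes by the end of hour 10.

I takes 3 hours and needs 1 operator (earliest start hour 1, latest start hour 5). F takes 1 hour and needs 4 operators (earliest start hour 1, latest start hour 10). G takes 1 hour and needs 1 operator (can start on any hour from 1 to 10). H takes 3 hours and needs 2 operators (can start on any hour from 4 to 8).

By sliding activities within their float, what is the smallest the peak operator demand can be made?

4

Early-start (I@1, F@1, G@1, H@4) gives peak 6: h1:6  h2:1  h3:1  h4:2  h5:2  h6:2  h7:0  h8:0  h9:0  h10:0.
Shift F→4, H→5.
Schedule I@1, F@4, G@1, H@5: h1:2  h2:1  h3:1  h4:4  h5:2  h6:2  h7:2  h8:0  h9:0  h10:0 — peak 4.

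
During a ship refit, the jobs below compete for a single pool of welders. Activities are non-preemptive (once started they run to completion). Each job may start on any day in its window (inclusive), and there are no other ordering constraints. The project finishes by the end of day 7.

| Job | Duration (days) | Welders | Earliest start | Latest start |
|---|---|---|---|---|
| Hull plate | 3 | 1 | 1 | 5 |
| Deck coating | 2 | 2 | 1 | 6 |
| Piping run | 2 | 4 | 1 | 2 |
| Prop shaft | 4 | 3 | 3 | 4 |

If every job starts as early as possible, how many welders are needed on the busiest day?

7

Early-start schedule: Hull plate@1, Deck coating@1, Piping run@1, Prop shaft@3.
Load per day: day 1: 7, day 2: 7, day 3: 4, day 4: 3, day 5: 3, day 6: 3, day 7: 0.
Peak is 7.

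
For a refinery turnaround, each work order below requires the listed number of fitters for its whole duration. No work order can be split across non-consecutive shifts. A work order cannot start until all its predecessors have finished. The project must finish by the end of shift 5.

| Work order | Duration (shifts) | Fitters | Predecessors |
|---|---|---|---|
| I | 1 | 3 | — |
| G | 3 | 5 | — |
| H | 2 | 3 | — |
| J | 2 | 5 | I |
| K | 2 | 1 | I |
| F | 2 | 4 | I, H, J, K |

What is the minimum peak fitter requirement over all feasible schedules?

11

Early-start (I@1, G@1, H@1, J@2, K@2, F@4) gives peak 14: s1:11  s2:14  s3:11  s4:4  s5:4.
Shift G→3.
Schedule I@1, G@3, H@1, J@2, K@2, F@4: s1:6  s2:9  s3:11  s4:9  s5:9 — peak 11.
No arrangement of the 6 feasible schedules does better.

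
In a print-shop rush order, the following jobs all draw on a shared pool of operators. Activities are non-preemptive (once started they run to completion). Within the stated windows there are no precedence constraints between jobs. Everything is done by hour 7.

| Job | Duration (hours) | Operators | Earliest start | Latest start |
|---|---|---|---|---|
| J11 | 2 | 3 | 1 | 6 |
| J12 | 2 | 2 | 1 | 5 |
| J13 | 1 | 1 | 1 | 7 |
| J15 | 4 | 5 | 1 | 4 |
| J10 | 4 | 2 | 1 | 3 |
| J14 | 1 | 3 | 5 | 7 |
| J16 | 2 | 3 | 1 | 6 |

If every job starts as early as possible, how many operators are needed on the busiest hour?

Early-start schedule: J11@1, J12@1, J13@1, J15@1, J10@1, J14@5, J16@1.
Load per hour: hour 1: 16, hour 2: 15, hour 3: 7, hour 4: 7, hour 5: 3, hour 6: 0, hour 7: 0.
Peak is 16.

16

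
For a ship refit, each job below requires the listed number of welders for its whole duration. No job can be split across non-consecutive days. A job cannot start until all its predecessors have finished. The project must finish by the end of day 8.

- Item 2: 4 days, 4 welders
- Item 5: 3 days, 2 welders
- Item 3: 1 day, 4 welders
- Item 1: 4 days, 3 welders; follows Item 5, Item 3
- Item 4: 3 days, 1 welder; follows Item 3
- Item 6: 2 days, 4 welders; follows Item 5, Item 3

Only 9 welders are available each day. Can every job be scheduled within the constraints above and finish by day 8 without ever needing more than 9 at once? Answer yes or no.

yes

Schedule Item 2@2, Item 5@1, Item 3@1, Item 1@5, Item 4@2, Item 6@6: d1:6  d2:7  d3:7  d4:5  d5:7  d6:7  d7:7  d8:3 — peak 7 ≤ 9.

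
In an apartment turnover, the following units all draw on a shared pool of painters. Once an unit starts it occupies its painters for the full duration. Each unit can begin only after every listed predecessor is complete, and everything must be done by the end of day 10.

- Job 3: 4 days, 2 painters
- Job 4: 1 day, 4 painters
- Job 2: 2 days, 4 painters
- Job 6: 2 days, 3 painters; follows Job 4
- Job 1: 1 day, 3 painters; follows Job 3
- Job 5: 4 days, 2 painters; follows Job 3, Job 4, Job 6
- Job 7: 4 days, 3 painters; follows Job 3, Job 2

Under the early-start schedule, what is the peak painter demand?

Early-start schedule: Job 3@1, Job 4@1, Job 2@1, Job 6@2, Job 1@5, Job 5@5, Job 7@5.
Load per day: day 1: 10, day 2: 9, day 3: 5, day 4: 2, day 5: 8, day 6: 5, day 7: 5, day 8: 5, day 9: 0, day 10: 0.
Peak is 10.

10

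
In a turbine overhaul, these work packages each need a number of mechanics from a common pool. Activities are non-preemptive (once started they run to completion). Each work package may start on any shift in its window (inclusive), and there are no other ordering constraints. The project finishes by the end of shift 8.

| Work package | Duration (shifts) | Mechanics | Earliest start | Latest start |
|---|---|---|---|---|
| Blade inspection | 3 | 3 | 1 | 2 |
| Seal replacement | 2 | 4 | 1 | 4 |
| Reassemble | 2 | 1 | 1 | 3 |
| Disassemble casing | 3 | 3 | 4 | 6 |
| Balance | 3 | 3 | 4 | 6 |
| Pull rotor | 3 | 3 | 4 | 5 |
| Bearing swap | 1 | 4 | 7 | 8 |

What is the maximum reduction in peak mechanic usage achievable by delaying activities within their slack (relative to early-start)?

0

Early-start peak: s1:8  s2:8  s3:3  s4:9  s5:9  s6:9  s7:4  s8:0 ⇒ 9.
Leveled (Blade inspection@1, Seal replacement@1, Reassemble@1, Disassemble casing@4, Balance@4, Pull rotor@4, Bearing swap@7): s1:8  s2:8  s3:3  s4:9  s5:9  s6:9  s7:4  s8:0 ⇒ 9.
Reduction 9 − 9 = 0.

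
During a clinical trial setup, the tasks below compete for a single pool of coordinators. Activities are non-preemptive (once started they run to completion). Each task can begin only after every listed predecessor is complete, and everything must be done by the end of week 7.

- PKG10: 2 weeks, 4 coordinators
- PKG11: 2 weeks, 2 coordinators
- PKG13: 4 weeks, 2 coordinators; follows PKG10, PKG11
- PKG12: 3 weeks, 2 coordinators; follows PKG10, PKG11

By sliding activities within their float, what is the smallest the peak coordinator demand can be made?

6

Schedule PKG10@1, PKG11@1, PKG13@3, PKG12@3: w1:6  w2:6  w3:4  w4:4  w5:4  w6:2  w7:0 — peak 6.
No arrangement of the 12 feasible schedules does better.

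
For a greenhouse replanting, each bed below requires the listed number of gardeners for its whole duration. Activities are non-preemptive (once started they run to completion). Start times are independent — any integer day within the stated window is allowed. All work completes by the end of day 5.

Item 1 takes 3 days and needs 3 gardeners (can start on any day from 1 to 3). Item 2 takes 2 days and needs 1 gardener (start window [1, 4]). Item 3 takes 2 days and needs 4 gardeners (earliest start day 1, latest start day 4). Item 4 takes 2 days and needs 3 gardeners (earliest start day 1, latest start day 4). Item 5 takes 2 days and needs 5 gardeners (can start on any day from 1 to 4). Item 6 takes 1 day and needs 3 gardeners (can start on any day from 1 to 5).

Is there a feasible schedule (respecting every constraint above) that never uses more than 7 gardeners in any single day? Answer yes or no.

Total gardener-days = 38; over 5 days the average is 38/5 > 7, so some day must exceed 7.

no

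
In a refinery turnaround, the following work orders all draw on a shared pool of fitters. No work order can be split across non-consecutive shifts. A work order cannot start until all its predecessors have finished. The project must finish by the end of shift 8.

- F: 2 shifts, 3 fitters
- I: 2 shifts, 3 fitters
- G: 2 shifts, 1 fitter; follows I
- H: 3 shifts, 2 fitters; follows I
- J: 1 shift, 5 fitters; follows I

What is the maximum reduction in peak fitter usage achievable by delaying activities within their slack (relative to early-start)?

3

Early-start peak: s1:6  s2:6  s3:8  s4:3  s5:2  s6:0  s7:0  s8:0 ⇒ 8.
Leveled (F@1, I@3, G@5, H@5, J@8): s1:3  s2:3  s3:3  s4:3  s5:3  s6:3  s7:2  s8:5 ⇒ 5.
Reduction 8 − 5 = 3.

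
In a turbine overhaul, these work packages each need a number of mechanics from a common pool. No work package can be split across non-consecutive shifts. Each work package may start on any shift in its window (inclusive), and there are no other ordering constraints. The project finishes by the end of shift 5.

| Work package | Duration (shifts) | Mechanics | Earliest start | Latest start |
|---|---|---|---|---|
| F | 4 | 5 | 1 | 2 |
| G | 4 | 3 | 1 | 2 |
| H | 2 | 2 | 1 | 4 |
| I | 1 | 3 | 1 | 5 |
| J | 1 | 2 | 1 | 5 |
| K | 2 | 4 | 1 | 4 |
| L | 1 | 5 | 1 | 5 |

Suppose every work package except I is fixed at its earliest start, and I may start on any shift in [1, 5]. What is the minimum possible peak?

21

I@1: s1:24  s2:14  s3:8  s4:8  s5:0 → peak 24
I@2: s1:21  s2:17  s3:8  s4:8  s5:0 → peak 21
I@3: s1:21  s2:14  s3:11  s4:8  s5:0 → peak 21
I@4: s1:21  s2:14  s3:8  s4:11  s5:0 → peak 21
I@5: s1:21  s2:14  s3:8  s4:8  s5:3 → peak 21
Best is I@2, peak 21.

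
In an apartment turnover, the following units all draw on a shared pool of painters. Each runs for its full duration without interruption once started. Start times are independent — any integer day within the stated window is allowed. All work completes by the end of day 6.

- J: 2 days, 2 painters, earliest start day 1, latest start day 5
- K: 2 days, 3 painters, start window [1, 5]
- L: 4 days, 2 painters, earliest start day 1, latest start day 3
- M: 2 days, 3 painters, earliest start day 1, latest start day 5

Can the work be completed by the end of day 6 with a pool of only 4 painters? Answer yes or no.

The minimum achievable peak is 5; 4 < 5, so no feasible schedule stays within the cap.

no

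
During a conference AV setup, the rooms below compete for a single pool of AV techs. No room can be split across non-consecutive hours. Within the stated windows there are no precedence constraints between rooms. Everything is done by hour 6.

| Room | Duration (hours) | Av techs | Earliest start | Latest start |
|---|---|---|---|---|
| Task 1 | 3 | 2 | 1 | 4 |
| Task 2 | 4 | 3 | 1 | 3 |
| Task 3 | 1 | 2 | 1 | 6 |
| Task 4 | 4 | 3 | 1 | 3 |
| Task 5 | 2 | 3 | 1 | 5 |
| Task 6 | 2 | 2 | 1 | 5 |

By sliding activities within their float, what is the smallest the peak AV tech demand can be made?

Early-start (Task 1@1, Task 2@1, Task 3@1, Task 4@1, Task 5@1, Task 6@1) gives peak 15: h1:15  h2:13  h3:8  h4:6  h5:0  h6:0.
Shift Task 4→2, Task 5→5, Task 6→4.
Schedule Task 1@1, Task 2@1, Task 3@1, Task 4@2, Task 5@5, Task 6@4: h1:7  h2:8  h3:8  h4:8  h5:8  h6:3 — peak 8.

8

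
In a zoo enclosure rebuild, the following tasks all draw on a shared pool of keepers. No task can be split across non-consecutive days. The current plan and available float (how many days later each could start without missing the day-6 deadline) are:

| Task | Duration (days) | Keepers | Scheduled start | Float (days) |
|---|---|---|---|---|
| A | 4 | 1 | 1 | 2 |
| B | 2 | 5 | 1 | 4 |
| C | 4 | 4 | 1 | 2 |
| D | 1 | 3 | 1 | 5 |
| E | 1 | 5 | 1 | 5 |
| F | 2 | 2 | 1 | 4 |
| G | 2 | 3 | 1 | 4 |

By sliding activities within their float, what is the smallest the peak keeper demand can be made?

9

Early-start (A@1, B@1, C@1, D@1, E@1, F@1, G@1) gives peak 23: d1:23  d2:15  d3:5  d4:5  d5:0  d6:0.
Shift C→3, E→6, F→2, G→4.
Schedule A@1, B@1, C@3, D@1, E@6, F@2, G@4: d1:9  d2:8  d3:7  d4:8  d5:7  d6:9 — peak 9.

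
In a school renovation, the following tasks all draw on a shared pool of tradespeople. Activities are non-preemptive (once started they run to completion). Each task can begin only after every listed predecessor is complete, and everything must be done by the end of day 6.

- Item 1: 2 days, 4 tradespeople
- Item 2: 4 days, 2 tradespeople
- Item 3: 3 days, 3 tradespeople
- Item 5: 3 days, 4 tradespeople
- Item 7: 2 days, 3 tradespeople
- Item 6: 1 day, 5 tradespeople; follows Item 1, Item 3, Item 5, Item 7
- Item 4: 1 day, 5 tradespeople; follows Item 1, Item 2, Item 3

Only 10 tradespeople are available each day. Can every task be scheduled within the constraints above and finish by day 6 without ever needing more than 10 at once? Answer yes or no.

yes

Schedule Item 1@1, Item 2@1, Item 3@1, Item 5@3, Item 7@4, Item 6@6, Item 4@6: d1:9  d2:9  d3:9  d4:9  d5:7  d6:10 — peak 10 ≤ 10.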